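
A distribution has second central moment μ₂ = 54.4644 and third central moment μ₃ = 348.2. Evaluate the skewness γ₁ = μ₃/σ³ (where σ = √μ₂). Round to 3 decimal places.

σ = √μ₂ = √54.4644 = 7.38000
σ³ = μ₂^(3/2) = 401.94727
γ₁ = μ₃/σ³ = 348.2 / 401.94727 ≈ 0.866

0.866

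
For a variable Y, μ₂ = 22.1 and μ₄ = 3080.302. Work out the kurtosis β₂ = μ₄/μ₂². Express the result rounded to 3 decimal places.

6.307

μ₂² = 22.1² = 488.41000
μ₄/μ₂² = 3080.302 / 488.41000 = 6.30680
β₂ ≈ 6.307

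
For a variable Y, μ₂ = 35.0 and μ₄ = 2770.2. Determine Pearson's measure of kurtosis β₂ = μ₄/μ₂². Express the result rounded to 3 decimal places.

2.261

μ₂² = 35.0² = 1225.00000
μ₄/μ₂² = 2770.2 / 1225.00000 = 2.26139
β₂ ≈ 2.261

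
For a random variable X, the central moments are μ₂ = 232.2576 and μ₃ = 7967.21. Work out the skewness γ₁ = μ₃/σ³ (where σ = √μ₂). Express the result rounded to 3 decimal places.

σ = √μ₂ = √232.2576 = 15.24000
σ³ = μ₂^(3/2) = 3539.60582
γ₁ = μ₃/σ³ = 7967.21 / 3539.60582 ≈ 2.251

2.251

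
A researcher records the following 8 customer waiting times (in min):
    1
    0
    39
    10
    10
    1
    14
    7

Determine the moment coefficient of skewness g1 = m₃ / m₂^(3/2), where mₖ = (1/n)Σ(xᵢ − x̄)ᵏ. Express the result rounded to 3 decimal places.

1.578

x̄ = (1 + 0 + 39 + 10 + 10 + 1 + 14 + 7) / 8 = 10.2500
deviations (xᵢ − x̄): -9.2500, -10.2500, 28.7500, -0.2500, -0.2500, -9.2500, 3.7500, -3.2500
Σ(xᵢ − x̄)² = 1127.5000 ⇒ m₂ = 1127.5000/8 = 140.93750
Σ(xᵢ − x̄)³ = 21122.2500 ⇒ m₃ = 21122.2500/8 = 2640.28125
m₂^(3/2) = 140.93750^(1.5) = 1673.16914
g1 = m₃ / m₂^(3/2) = 2640.28125 / 1673.16914 ≈ 1.578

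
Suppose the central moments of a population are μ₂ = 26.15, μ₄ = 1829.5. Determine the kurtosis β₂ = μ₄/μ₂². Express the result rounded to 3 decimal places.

2.675

μ₂² = 26.15² = 683.82250
μ₄/μ₂² = 1829.5 / 683.82250 = 2.67540
β₂ ≈ 2.675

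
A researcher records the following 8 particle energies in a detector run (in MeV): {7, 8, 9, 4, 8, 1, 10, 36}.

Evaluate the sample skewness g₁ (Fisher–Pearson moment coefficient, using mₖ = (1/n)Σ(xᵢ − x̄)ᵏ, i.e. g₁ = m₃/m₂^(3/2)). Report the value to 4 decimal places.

1.9237

x̄ = (7 + 8 + 9 + 4 + 8 + 1 + 10 + 36) / 8 = 10.3750
deviations (xᵢ − x̄): -3.3750, -2.3750, -1.3750, -6.3750, -2.3750, -9.3750, -0.3750, 25.6250
Σ(xᵢ − x̄)² = 809.8750 ⇒ m₂ = 809.8750/8 = 101.23438
Σ(xᵢ − x̄)³ = 15675.4688 ⇒ m₃ = 15675.4688/8 = 1959.43359
m₂^(3/2) = 101.23438^(1.5) = 1018.57265
g₁ = m₃ / m₂^(3/2) = 1959.43359 / 1018.57265 ≈ 1.9237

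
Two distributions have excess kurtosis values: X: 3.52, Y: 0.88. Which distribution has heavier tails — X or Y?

X

Higher excess kurtosis ⇒ heavier tails relative to the normal distribution.
3.52 vs 0.88: the larger is 3.52, so X has heavier tails.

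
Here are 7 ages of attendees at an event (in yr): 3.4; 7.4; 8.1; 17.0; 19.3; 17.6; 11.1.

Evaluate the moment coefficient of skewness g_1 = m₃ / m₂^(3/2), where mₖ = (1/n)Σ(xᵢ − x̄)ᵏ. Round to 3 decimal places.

x̄ = (3.4 + 7.4 + 8.1 + 17.0 + 19.3 + 17.6 + 11.1) / 7 = 11.9857
deviations (xᵢ − x̄): -8.5857, -4.5857, -3.8857, 5.0143, 7.3143, 5.6143, -0.8857
Σ(xᵢ − x̄)² = 220.7886 ⇒ m₂ = 220.7886/7 = 31.54122
Σ(xᵢ − x̄)³ = -94.3446 ⇒ m₃ = -94.3446/7 = -13.47780
m₂^(3/2) = 31.54122^(1.5) = 177.14048
g_1 = m₃ / m₂^(3/2) = -13.47780 / 177.14048 ≈ -0.076

-0.076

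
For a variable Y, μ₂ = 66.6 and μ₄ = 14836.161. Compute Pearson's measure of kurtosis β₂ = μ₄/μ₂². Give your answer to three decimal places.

3.345

μ₂² = 66.6² = 4435.56000
μ₄/μ₂² = 14836.161 / 4435.56000 = 3.34482
β₂ ≈ 3.345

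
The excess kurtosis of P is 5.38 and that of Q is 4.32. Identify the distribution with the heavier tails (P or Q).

Higher excess kurtosis ⇒ heavier tails relative to the normal distribution.
5.38 vs 4.32: the larger is 5.38, so P has heavier tails.

P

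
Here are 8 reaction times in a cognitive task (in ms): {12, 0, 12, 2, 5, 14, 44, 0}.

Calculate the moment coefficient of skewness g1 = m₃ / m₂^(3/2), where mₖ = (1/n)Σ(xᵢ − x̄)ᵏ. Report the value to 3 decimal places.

1.615

x̄ = (12 + 0 + 12 + 2 + 5 + 14 + 44 + 0) / 8 = 11.1250
deviations (xᵢ − x̄): 0.8750, -11.1250, 0.8750, -9.1250, -6.1250, 2.8750, 32.8750, -11.1250
Σ(xᵢ − x̄)² = 1458.8750 ⇒ m₂ = 1458.8750/8 = 182.35938
Σ(xᵢ − x̄)³ = 31811.9063 ⇒ m₃ = 31811.9063/8 = 3976.48828
m₂^(3/2) = 182.35938^(1.5) = 2462.59018
g1 = m₃ / m₂^(3/2) = 3976.48828 / 2462.59018 ≈ 1.615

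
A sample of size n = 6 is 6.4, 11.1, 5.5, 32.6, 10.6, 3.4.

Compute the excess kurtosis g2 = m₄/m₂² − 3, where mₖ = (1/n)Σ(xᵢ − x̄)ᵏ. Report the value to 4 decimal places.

x̄ = 11.6000
Σ(xᵢ − x̄)² = 573.7400 ⇒ m₂ = 95.62333
Σ(xᵢ − x̄)⁴ = 201119.0258 ⇒ m₄ = 33519.83763
m₂² = 9143.82188
g2 = m₄/m₂² − 3 = 3.66585 − 3 ≈ 0.6658

0.6658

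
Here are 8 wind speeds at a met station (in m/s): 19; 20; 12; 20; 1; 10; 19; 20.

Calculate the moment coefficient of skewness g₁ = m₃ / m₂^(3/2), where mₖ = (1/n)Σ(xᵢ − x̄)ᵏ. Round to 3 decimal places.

-1.152

x̄ = (19 + 20 + 12 + 20 + 1 + 10 + 19 + 20) / 8 = 15.1250
deviations (xᵢ − x̄): 3.8750, 4.8750, -3.1250, 4.8750, -14.1250, -5.1250, 3.8750, 4.8750
Σ(xᵢ − x̄)² = 336.8750 ⇒ m₂ = 336.8750/8 = 42.10938
Σ(xᵢ − x̄)³ = -2519.3438 ⇒ m₃ = -2519.3438/8 = -314.91797
m₂^(3/2) = 42.10938^(1.5) = 273.25505
g₁ = m₃ / m₂^(3/2) = -314.91797 / 273.25505 ≈ -1.152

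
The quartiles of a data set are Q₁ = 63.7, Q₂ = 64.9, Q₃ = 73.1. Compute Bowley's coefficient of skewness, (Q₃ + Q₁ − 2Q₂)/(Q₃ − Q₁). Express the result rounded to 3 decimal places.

numerator: Q₃ + Q₁ − 2Q₂ = 73.1 + 63.7 − 2×64.9 = 7.0000
denominator: Q₃ − Q₁ = 73.1 − 63.7 = 9.4000
Bowley skewness = 7.0000 / 9.4000 ≈ 0.745

0.745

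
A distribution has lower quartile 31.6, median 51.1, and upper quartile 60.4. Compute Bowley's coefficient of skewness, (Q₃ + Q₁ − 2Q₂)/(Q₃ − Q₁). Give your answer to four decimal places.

numerator: Q₃ + Q₁ − 2Q₂ = 60.4 + 31.6 − 2×51.1 = -10.2000
denominator: Q₃ − Q₁ = 60.4 − 31.6 = 28.8000
Bowley skewness = -10.2000 / 28.8000 ≈ -0.3542

-0.3542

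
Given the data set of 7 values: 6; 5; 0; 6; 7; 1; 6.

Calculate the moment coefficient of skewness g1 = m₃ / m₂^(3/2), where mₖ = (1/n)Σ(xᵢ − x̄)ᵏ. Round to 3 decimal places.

x̄ = (6 + 5 + 0 + 6 + 7 + 1 + 6) / 7 = 4.4286
deviations (xᵢ − x̄): 1.5714, 0.5714, -4.4286, 1.5714, 2.5714, -3.4286, 1.5714
Σ(xᵢ − x̄)² = 45.7143 ⇒ m₂ = 45.7143/7 = 6.53061
Σ(xᵢ − x̄)³ = -98.3265 ⇒ m₃ = -98.3265/7 = -14.04665
m₂^(3/2) = 6.53061^(1.5) = 16.68902
g1 = m₃ / m₂^(3/2) = -14.04665 / 16.68902 ≈ -0.842

-0.842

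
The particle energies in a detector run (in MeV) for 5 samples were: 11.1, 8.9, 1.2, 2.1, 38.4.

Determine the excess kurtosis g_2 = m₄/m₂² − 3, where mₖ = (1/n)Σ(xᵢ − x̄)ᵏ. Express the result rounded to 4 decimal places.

x̄ = 12.3400
Σ(xᵢ − x̄)² = 921.4520 ⇒ m₂ = 184.29040
Σ(xᵢ − x̄)⁴ = 487747.0894 ⇒ m₄ = 97549.41788
m₂² = 33962.95153
g_2 = m₄/m₂² − 3 = 2.87223 − 3 ≈ -0.1278

-0.1278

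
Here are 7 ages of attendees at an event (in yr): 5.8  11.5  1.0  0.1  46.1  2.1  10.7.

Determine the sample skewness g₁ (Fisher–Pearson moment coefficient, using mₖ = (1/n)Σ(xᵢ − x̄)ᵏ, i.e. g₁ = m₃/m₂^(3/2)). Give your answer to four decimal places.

x̄ = (5.8 + 11.5 + 1.0 + 0.1 + 46.1 + 2.1 + 10.7) / 7 = 11.0429
deviations (xᵢ − x̄): -5.2429, 0.4571, -10.0429, -10.9429, 35.0571, -8.9429, -0.3429
Σ(xᵢ − x̄)² = 1557.3971 ⇒ m₂ = 1557.3971/7 = 222.48531
Σ(xᵢ − x̄)³ = 39902.8057 ⇒ m₃ = 39902.8057/7 = 5700.40081
m₂^(3/2) = 222.48531^(1.5) = 3318.57778
g₁ = m₃ / m₂^(3/2) = 5700.40081 / 3318.57778 ≈ 1.7177

1.7177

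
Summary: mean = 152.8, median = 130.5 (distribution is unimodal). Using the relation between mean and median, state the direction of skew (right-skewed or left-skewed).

mean − median = 152.8 − 130.5 = 22.3
mean > median ⇒ the longer tail is on the right ⇒ right-skewed (positively skewed).

right-skewed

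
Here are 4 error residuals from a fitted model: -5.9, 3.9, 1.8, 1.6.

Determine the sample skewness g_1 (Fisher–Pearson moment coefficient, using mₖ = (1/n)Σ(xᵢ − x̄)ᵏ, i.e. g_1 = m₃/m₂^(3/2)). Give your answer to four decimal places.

x̄ = (-5.9 + 3.9 + 1.8 + 1.6) / 4 = 0.3500
deviations (xᵢ − x̄): -6.2500, 3.5500, 1.4500, 1.2500
Σ(xᵢ − x̄)² = 55.3300 ⇒ m₂ = 55.3300/4 = 13.83250
Σ(xᵢ − x̄)³ = -194.4000 ⇒ m₃ = -194.4000/4 = -48.60000
m₂^(3/2) = 13.83250^(1.5) = 51.44593
g_1 = m₃ / m₂^(3/2) = -48.60000 / 51.44593 ≈ -0.9447

-0.9447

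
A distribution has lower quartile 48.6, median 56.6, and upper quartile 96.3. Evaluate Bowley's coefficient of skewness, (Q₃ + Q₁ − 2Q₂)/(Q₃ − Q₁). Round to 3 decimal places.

numerator: Q₃ + Q₁ − 2Q₂ = 96.3 + 48.6 − 2×56.6 = 31.7000
denominator: Q₃ − Q₁ = 96.3 − 48.6 = 47.7000
Bowley skewness = 31.7000 / 47.7000 ≈ 0.665

0.665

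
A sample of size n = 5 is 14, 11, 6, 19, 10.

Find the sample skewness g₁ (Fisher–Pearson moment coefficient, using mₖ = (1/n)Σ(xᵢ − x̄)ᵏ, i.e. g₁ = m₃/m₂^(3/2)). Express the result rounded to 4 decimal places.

x̄ = (14 + 11 + 6 + 19 + 10) / 5 = 12.0000
deviations (xᵢ − x̄): 2.0000, -1.0000, -6.0000, 7.0000, -2.0000
Σ(xᵢ − x̄)² = 94.0000 ⇒ m₂ = 94.0000/5 = 18.80000
Σ(xᵢ − x̄)³ = 126.0000 ⇒ m₃ = 126.0000/5 = 25.20000
m₂^(3/2) = 18.80000^(1.5) = 81.51486
g₁ = m₃ / m₂^(3/2) = 25.20000 / 81.51486 ≈ 0.3091

0.3091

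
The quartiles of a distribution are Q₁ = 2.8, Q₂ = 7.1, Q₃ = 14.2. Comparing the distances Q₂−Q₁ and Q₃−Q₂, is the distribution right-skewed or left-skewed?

Q₂ − Q₁ = 4.3;  Q₃ − Q₂ = 7.1
Q₃ − Q₂ > Q₂ − Q₁ ⇒ the upper half is more spread out ⇒ right-skewed.

right-skewed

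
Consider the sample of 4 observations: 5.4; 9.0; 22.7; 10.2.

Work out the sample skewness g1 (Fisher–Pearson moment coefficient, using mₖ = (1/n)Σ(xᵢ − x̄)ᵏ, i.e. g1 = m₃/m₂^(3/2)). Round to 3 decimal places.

x̄ = (5.4 + 9.0 + 22.7 + 10.2) / 4 = 11.8250
deviations (xᵢ − x̄): -6.4250, -2.8250, 10.8750, -1.6250
Σ(xᵢ − x̄)² = 170.1675 ⇒ m₂ = 170.1675/4 = 42.54188
Σ(xᵢ − x̄)³ = 994.0744 ⇒ m₃ = 994.0744/4 = 248.51859
m₂^(3/2) = 42.54188^(1.5) = 277.47569
g1 = m₃ / m₂^(3/2) = 248.51859 / 277.47569 ≈ 0.896

0.896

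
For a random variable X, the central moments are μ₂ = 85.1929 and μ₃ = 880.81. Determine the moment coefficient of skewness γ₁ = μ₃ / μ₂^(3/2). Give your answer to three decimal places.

σ = √μ₂ = √85.1929 = 9.23000
σ³ = μ₂^(3/2) = 786.33047
γ₁ = μ₃/σ³ = 880.81 / 786.33047 ≈ 1.120

1.120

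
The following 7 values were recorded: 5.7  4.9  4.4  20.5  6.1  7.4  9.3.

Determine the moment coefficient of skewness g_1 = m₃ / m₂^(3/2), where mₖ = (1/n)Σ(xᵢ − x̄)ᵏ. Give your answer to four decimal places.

1.7034

x̄ = (5.7 + 4.9 + 4.4 + 20.5 + 6.1 + 7.4 + 9.3) / 7 = 8.3286
deviations (xᵢ − x̄): -2.6286, -3.4286, -3.9286, 12.1714, -2.2286, -0.9286, 0.9714
Σ(xᵢ − x̄)² = 189.0143 ⇒ m₂ = 189.0143/7 = 27.00204
Σ(xᵢ − x̄)³ = 1673.0706 ⇒ m₃ = 1673.0706/7 = 239.01009
m₂^(3/2) = 27.00204^(1.5) = 140.31202
g_1 = m₃ / m₂^(3/2) = 239.01009 / 140.31202 ≈ 1.7034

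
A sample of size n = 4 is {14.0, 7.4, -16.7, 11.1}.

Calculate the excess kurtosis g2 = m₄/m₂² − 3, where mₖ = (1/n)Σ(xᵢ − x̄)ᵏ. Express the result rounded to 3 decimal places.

-0.765

x̄ = 3.9500
Σ(xᵢ − x̄)² = 590.4500 ⇒ m₂ = 147.61250
Σ(xᵢ − x̄)⁴ = 194792.8330 ⇒ m₄ = 48698.20826
m₂² = 21789.45016
g2 = m₄/m₂² − 3 = 2.23494 − 3 ≈ -0.765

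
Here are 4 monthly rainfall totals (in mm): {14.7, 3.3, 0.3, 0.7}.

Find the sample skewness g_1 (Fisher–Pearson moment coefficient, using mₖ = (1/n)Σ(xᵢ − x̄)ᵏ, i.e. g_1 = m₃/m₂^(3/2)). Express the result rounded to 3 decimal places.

1.029

x̄ = (14.7 + 3.3 + 0.3 + 0.7) / 4 = 4.7500
deviations (xᵢ − x̄): 9.9500, -1.4500, -4.4500, -4.0500
Σ(xᵢ − x̄)² = 137.3100 ⇒ m₂ = 137.3100/4 = 34.32750
Σ(xᵢ − x̄)³ = 827.4750 ⇒ m₃ = 827.4750/4 = 206.86875
m₂^(3/2) = 34.32750^(1.5) = 201.12371
g_1 = m₃ / m₂^(3/2) = 206.86875 / 201.12371 ≈ 1.029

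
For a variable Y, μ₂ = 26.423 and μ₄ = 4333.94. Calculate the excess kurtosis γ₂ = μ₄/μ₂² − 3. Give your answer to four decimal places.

3.2075

μ₂² = 26.423² = 698.17493
μ₄/μ₂² = 4333.94 / 698.17493 = 6.20753
γ₂ = 6.20753 − 3 ≈ 3.2075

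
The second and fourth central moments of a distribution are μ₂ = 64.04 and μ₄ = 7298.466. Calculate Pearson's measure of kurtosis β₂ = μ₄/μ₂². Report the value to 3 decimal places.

1.780

μ₂² = 64.04² = 4101.12160
μ₄/μ₂² = 7298.466 / 4101.12160 = 1.77963
β₂ ≈ 1.780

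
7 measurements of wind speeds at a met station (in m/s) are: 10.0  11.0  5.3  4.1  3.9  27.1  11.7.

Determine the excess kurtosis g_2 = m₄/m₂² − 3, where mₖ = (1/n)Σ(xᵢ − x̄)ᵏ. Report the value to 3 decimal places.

x̄ = 10.4429
Σ(xᵢ − x̄)² = 389.0371 ⇒ m₂ = 55.57673
Σ(xᵢ − x̄)⁴ = 81137.6685 ⇒ m₄ = 11591.09551
m₂² = 3088.77344
g_2 = m₄/m₂² − 3 = 3.75265 − 3 ≈ 0.753

0.753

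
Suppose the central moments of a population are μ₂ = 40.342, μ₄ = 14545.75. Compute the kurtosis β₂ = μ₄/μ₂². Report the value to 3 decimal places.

8.938

μ₂² = 40.342² = 1627.47696
μ₄/μ₂² = 14545.75 / 1627.47696 = 8.93761
β₂ ≈ 8.938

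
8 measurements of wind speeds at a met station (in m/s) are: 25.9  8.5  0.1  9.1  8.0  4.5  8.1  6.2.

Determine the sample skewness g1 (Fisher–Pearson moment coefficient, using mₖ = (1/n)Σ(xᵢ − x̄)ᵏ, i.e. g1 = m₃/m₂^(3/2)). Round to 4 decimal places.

x̄ = (25.9 + 8.5 + 0.1 + 9.1 + 8.0 + 4.5 + 8.1 + 6.2) / 8 = 8.8000
deviations (xᵢ − x̄): 17.1000, -0.3000, -8.7000, 0.3000, -0.8000, -4.3000, -0.7000, -2.6000
Σ(xᵢ − x̄)² = 394.6600 ⇒ m₂ = 394.6600/8 = 49.33250
Σ(xᵢ − x̄)³ = 4243.7700 ⇒ m₃ = 4243.7700/8 = 530.47125
m₂^(3/2) = 49.33250^(1.5) = 346.49717
g1 = m₃ / m₂^(3/2) = 530.47125 / 346.49717 ≈ 1.5310

1.5310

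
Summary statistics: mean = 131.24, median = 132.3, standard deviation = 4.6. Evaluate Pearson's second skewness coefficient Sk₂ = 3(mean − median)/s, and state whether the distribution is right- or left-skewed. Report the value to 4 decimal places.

-0.6913, left-skewed

Sk₂ = 3(131.24 − 132.3) / 4.6 = 3 × -1.0600 / 4.6
    = -3.1800 / 4.6 ≈ -0.6913
Sk₂ < 0 ⇒ mean < median ⇒ left-skewed (negative skew).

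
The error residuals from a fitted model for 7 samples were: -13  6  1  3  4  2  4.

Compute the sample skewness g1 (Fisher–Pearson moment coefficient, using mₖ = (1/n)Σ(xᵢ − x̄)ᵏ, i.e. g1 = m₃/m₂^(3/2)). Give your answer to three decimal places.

x̄ = (-13 + 6 + 1 + 3 + 4 + 2 + 4) / 7 = 1.0000
deviations (xᵢ − x̄): -14.0000, 5.0000, 0.0000, 2.0000, 3.0000, 1.0000, 3.0000
Σ(xᵢ − x̄)² = 244.0000 ⇒ m₂ = 244.0000/7 = 34.85714
Σ(xᵢ − x̄)³ = -2556.0000 ⇒ m₃ = -2556.0000/7 = -365.14286
m₂^(3/2) = 34.85714^(1.5) = 205.79636
g1 = m₃ / m₂^(3/2) = -365.14286 / 205.79636 ≈ -1.774

-1.774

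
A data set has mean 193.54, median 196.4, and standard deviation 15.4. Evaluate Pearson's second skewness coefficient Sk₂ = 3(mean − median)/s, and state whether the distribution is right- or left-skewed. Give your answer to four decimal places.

Sk₂ = 3(193.54 − 196.4) / 15.4 = 3 × -2.8600 / 15.4
    = -8.5800 / 15.4 ≈ -0.5571
Sk₂ < 0 ⇒ mean < median ⇒ left-skewed (negative skew).

-0.5571, left-skewed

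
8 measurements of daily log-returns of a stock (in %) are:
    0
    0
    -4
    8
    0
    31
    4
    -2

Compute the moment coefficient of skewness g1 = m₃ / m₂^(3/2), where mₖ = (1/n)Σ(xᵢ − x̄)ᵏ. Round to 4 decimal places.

x̄ = (0 + 0 - 4 + 8 + 0 + 31 + 4 - 2) / 8 = 4.6250
deviations (xᵢ − x̄): -4.6250, -4.6250, -8.6250, 3.3750, -4.6250, 26.3750, -0.6250, -6.6250
Σ(xᵢ − x̄)² = 889.8750 ⇒ m₂ = 889.8750/8 = 111.23438
Σ(xᵢ − x̄)³ = 17156.5313 ⇒ m₃ = 17156.5313/8 = 2144.56641
m₂^(3/2) = 111.23438^(1.5) = 1173.16346
g1 = m₃ / m₂^(3/2) = 2144.56641 / 1173.16346 ≈ 1.8280

1.8280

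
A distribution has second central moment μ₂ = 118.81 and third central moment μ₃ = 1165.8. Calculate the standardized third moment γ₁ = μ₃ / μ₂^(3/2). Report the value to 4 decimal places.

σ = √μ₂ = √118.81 = 10.90000
σ³ = μ₂^(3/2) = 1295.02900
γ₁ = μ₃/σ³ = 1165.8 / 1295.02900 ≈ 0.9002

0.9002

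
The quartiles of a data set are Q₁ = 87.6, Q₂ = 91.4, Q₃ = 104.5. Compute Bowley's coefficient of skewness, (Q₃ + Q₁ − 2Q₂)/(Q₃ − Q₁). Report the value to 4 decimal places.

numerator: Q₃ + Q₁ − 2Q₂ = 104.5 + 87.6 − 2×91.4 = 9.3000
denominator: Q₃ − Q₁ = 104.5 − 87.6 = 16.9000
Bowley skewness = 9.3000 / 16.9000 ≈ 0.5503

0.5503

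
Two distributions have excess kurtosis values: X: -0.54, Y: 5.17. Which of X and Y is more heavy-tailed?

Y

Higher excess kurtosis ⇒ heavier tails relative to the normal distribution.
-0.54 vs 5.17: the larger is 5.17, so Y has heavier tails. (Y is leptokurtic — heavier-than-normal tails; the other is platykurtic.)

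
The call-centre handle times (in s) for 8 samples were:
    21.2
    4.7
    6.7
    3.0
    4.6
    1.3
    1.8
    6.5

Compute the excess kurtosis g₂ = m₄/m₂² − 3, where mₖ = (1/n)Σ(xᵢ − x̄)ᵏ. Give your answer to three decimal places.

2.105

x̄ = 6.2250
Σ(xᵢ − x̄)² = 283.7550 ⇒ m₂ = 35.46938
Σ(xᵢ − x̄)⁴ = 51380.6901 ⇒ m₄ = 6422.58626
m₂² = 1258.07656
g₂ = m₄/m₂² − 3 = 5.10508 − 3 ≈ 2.105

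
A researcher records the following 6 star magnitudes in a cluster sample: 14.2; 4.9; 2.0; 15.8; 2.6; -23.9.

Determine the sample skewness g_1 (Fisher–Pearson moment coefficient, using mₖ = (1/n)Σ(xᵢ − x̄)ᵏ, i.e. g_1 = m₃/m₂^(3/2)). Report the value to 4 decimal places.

-1.1135

x̄ = (14.2 + 4.9 + 2.0 + 15.8 + 2.6 - 23.9) / 6 = 2.6000
deviations (xᵢ − x̄): 11.6000, 2.3000, -0.6000, 13.2000, 0.0000, -26.5000
Σ(xᵢ − x̄)² = 1016.7000 ⇒ m₂ = 1016.7000/6 = 169.45000
Σ(xᵢ − x̄)³ = -14736.8100 ⇒ m₃ = -14736.8100/6 = -2456.13500
m₂^(3/2) = 169.45000^(1.5) = 2205.78084
g_1 = m₃ / m₂^(3/2) = -2456.13500 / 2205.78084 ≈ -1.1135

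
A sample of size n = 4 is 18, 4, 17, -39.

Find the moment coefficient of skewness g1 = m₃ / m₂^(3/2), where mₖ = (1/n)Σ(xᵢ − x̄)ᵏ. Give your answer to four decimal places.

-0.9732

x̄ = (18 + 4 + 17 - 39) / 4 = 0.0000
deviations (xᵢ − x̄): 18.0000, 4.0000, 17.0000, -39.0000
Σ(xᵢ − x̄)² = 2150.0000 ⇒ m₂ = 2150.0000/4 = 537.50000
Σ(xᵢ − x̄)³ = -48510.0000 ⇒ m₃ = -48510.0000/4 = -12127.50000
m₂^(3/2) = 537.50000^(1.5) = 12461.42485
g1 = m₃ / m₂^(3/2) = -12127.50000 / 12461.42485 ≈ -0.9732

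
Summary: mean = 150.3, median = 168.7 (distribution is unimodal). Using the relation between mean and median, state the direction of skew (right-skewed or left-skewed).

left-skewed

mean − median = 150.3 − 168.7 = -18.4
mean < median ⇒ the longer tail is on the left ⇒ left-skewed (negatively skewed).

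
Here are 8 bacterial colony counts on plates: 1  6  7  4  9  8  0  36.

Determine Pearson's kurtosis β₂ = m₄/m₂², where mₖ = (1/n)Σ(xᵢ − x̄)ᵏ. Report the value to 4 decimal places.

x̄ = 8.8750
Σ(xᵢ − x̄)² = 912.8750 ⇒ m₂ = 114.10938
Σ(xᵢ − x̄)⁴ = 552047.0879 ⇒ m₄ = 69005.88599
m₂² = 13020.94946
β₂ = m₄/m₂² = 69005.88599 / 13020.94946 ≈ 5.2996

5.2996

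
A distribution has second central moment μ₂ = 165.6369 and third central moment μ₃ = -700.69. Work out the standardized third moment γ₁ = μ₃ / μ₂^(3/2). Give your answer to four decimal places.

-0.3287

σ = √μ₂ = √165.6369 = 12.87000
σ³ = μ₂^(3/2) = 2131.74690
γ₁ = μ₃/σ³ = -700.69 / 2131.74690 ≈ -0.3287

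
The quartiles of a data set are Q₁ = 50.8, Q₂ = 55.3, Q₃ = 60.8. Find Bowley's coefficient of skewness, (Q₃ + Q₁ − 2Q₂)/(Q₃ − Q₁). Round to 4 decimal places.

numerator: Q₃ + Q₁ − 2Q₂ = 60.8 + 50.8 − 2×55.3 = 1.0000
denominator: Q₃ − Q₁ = 60.8 − 50.8 = 10.0000
Bowley skewness = 1.0000 / 10.0000 ≈ 0.1000

0.1000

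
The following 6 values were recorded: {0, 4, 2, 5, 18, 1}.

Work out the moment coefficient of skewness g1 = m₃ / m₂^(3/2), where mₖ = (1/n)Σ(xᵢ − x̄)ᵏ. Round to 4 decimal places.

x̄ = (0 + 4 + 2 + 5 + 18 + 1) / 6 = 5.0000
deviations (xᵢ − x̄): -5.0000, -1.0000, -3.0000, 0.0000, 13.0000, -4.0000
Σ(xᵢ − x̄)² = 220.0000 ⇒ m₂ = 220.0000/6 = 36.66667
Σ(xᵢ − x̄)³ = 1980.0000 ⇒ m₃ = 1980.0000/6 = 330.00000
m₂^(3/2) = 36.66667^(1.5) = 222.02769
g1 = m₃ / m₂^(3/2) = 330.00000 / 222.02769 ≈ 1.4863

1.4863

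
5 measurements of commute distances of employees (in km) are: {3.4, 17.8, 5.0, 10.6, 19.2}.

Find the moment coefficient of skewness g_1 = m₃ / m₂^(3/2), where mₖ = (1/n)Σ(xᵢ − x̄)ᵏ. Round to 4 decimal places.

0.0648

x̄ = (3.4 + 17.8 + 5.0 + 10.6 + 19.2) / 5 = 11.2000
deviations (xᵢ − x̄): -7.8000, 6.6000, -6.2000, -0.6000, 8.0000
Σ(xᵢ − x̄)² = 207.2000 ⇒ m₂ = 207.2000/5 = 41.44000
Σ(xᵢ − x̄)³ = 86.4000 ⇒ m₃ = 86.4000/5 = 17.28000
m₂^(3/2) = 41.44000^(1.5) = 266.76547
g_1 = m₃ / m₂^(3/2) = 17.28000 / 266.76547 ≈ 0.0648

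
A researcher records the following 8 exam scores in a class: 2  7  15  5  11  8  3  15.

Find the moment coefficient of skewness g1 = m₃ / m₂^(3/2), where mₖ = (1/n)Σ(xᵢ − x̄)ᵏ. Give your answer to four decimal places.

x̄ = (2 + 7 + 15 + 5 + 11 + 8 + 3 + 15) / 8 = 8.2500
deviations (xᵢ − x̄): -6.2500, -1.2500, 6.7500, -3.2500, 2.7500, -0.2500, -5.2500, 6.7500
Σ(xᵢ − x̄)² = 177.5000 ⇒ m₂ = 177.5000/8 = 22.18750
Σ(xᵢ − x̄)³ = 210.7500 ⇒ m₃ = 210.7500/8 = 26.34375
m₂^(3/2) = 22.18750^(1.5) = 104.51113
g1 = m₃ / m₂^(3/2) = 26.34375 / 104.51113 ≈ 0.2521

0.2521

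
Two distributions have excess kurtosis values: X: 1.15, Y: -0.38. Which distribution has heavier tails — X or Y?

Higher excess kurtosis ⇒ heavier tails relative to the normal distribution.
1.15 vs -0.38: the larger is 1.15, so X has heavier tails. (X is leptokurtic — heavier-than-normal tails; the other is platykurtic.)

X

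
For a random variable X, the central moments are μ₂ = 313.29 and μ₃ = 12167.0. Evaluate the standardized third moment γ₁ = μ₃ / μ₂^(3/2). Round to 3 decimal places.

2.194

σ = √μ₂ = √313.29 = 17.70000
σ³ = μ₂^(3/2) = 5545.23300
γ₁ = μ₃/σ³ = 12167.0 / 5545.23300 ≈ 2.194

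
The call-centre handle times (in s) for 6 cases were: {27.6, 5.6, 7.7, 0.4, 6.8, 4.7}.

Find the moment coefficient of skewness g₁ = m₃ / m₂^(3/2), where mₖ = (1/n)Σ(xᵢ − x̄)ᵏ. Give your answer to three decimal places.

1.493

x̄ = (27.6 + 5.6 + 7.7 + 0.4 + 6.8 + 4.7) / 6 = 8.8000
deviations (xᵢ − x̄): 18.8000, -3.2000, -1.1000, -8.4000, -2.0000, -4.1000
Σ(xᵢ − x̄)² = 456.2600 ⇒ m₂ = 456.2600/6 = 76.04333
Σ(xᵢ − x̄)³ = 5940.9480 ⇒ m₃ = 5940.9480/6 = 990.15800
m₂^(3/2) = 76.04333^(1.5) = 663.11938
g₁ = m₃ / m₂^(3/2) = 990.15800 / 663.11938 ≈ 1.493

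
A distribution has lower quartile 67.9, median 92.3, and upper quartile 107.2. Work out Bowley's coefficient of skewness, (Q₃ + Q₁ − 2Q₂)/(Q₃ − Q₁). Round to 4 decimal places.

-0.2417

numerator: Q₃ + Q₁ − 2Q₂ = 107.2 + 67.9 − 2×92.3 = -9.5000
denominator: Q₃ − Q₁ = 107.2 − 67.9 = 39.3000
Bowley skewness = -9.5000 / 39.3000 ≈ -0.2417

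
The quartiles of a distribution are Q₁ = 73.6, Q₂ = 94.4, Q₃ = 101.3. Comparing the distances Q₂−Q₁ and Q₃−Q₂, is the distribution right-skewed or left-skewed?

Q₂ − Q₁ = 20.8;  Q₃ − Q₂ = 6.9
Q₂ − Q₁ > Q₃ − Q₂ ⇒ the lower half is more spread out ⇒ left-skewed.

left-skewed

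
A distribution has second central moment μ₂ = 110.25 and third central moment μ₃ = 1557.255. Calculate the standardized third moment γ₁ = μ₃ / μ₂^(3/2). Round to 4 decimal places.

σ = √μ₂ = √110.25 = 10.50000
σ³ = μ₂^(3/2) = 1157.62500
γ₁ = μ₃/σ³ = 1557.255 / 1157.62500 ≈ 1.3452

1.3452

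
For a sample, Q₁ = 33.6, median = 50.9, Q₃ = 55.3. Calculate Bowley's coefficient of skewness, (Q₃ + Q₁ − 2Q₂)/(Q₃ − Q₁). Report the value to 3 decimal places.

numerator: Q₃ + Q₁ − 2Q₂ = 55.3 + 33.6 − 2×50.9 = -12.9000
denominator: Q₃ − Q₁ = 55.3 − 33.6 = 21.7000
Bowley skewness = -12.9000 / 21.7000 ≈ -0.594

-0.594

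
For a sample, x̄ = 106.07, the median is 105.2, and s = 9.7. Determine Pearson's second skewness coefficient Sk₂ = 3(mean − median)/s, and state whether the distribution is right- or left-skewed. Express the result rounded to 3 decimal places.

Sk₂ = 3(106.07 − 105.2) / 9.7 = 3 × 0.8700 / 9.7
    = 2.6100 / 9.7 ≈ 0.269
Sk₂ > 0 ⇒ mean > median ⇒ right-skewed (positive skew).

0.269, right-skewed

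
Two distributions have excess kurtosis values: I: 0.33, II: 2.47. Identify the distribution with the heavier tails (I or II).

II

Higher excess kurtosis ⇒ heavier tails relative to the normal distribution.
0.33 vs 2.47: the larger is 2.47, so II has heavier tails.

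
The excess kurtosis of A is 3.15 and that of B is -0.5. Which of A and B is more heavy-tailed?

A

Higher excess kurtosis ⇒ heavier tails relative to the normal distribution.
3.15 vs -0.5: the larger is 3.15, so A has heavier tails. (A is leptokurtic — heavier-than-normal tails; the other is platykurtic.)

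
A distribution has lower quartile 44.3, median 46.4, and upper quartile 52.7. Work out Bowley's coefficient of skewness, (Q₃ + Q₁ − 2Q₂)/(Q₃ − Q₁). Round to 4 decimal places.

numerator: Q₃ + Q₁ − 2Q₂ = 52.7 + 44.3 − 2×46.4 = 4.2000
denominator: Q₃ − Q₁ = 52.7 − 44.3 = 8.4000
Bowley skewness = 4.2000 / 8.4000 ≈ 0.5000

0.5000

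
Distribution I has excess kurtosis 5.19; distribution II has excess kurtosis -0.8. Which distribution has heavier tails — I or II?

I

Higher excess kurtosis ⇒ heavier tails relative to the normal distribution.
5.19 vs -0.8: the larger is 5.19, so I has heavier tails. (I is leptokurtic — heavier-than-normal tails; the other is platykurtic.)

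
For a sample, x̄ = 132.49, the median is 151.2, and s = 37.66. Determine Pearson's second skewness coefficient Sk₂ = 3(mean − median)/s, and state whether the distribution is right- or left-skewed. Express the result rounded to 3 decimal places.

-1.490, left-skewed

Sk₂ = 3(132.49 − 151.2) / 37.66 = 3 × -18.7100 / 37.66
    = -56.1300 / 37.66 ≈ -1.490
Sk₂ < 0 ⇒ mean < median ⇒ left-skewed (negative skew).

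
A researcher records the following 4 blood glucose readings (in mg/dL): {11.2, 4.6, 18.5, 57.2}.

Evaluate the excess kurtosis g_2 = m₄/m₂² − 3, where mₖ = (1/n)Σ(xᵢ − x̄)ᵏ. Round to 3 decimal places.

-0.816

x̄ = 22.8750
Σ(xᵢ − x̄)² = 1667.6275 ⇒ m₂ = 416.90688
Σ(xᵢ − x̄)⁴ = 1518653.7998 ⇒ m₄ = 379663.44995
m₂² = 173811.34242
g_2 = m₄/m₂² − 3 = 2.18434 − 3 ≈ -0.816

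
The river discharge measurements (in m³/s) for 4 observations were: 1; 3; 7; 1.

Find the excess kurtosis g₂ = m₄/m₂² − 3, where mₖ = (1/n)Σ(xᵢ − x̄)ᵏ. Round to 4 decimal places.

x̄ = 3.0000
Σ(xᵢ − x̄)² = 24.0000 ⇒ m₂ = 6.00000
Σ(xᵢ − x̄)⁴ = 288.0000 ⇒ m₄ = 72.00000
m₂² = 36.00000
g₂ = m₄/m₂² − 3 = 2.00000 − 3 ≈ -1.0000

-1.0000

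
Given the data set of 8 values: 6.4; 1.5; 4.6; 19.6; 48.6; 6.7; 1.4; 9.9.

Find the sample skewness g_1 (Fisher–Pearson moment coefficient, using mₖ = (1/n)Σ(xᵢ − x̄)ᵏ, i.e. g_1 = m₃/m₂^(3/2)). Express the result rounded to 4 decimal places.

1.7423

x̄ = (6.4 + 1.5 + 4.6 + 19.6 + 48.6 + 6.7 + 1.4 + 9.9) / 8 = 12.3375
deviations (xᵢ − x̄): -5.9375, -10.8375, -7.7375, 7.2625, 36.2625, -5.6375, -10.9375, -2.4375
Σ(xᵢ − x̄)² = 1737.6388 ⇒ m₂ = 1737.6388/8 = 217.20484
Σ(xᵢ − x̄)³ = 44619.5862 ⇒ m₃ = 44619.5862/8 = 5577.44828
m₂^(3/2) = 217.20484^(1.5) = 3201.13698
g_1 = m₃ / m₂^(3/2) = 5577.44828 / 3201.13698 ≈ 1.7423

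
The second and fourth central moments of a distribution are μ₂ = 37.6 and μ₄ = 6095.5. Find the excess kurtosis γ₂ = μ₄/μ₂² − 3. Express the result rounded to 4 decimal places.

1.3116

μ₂² = 37.6² = 1413.76000
μ₄/μ₂² = 6095.5 / 1413.76000 = 4.31155
γ₂ = 4.31155 − 3 ≈ 1.3116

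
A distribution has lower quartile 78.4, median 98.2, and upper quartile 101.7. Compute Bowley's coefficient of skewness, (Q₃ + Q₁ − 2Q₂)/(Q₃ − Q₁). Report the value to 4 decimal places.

numerator: Q₃ + Q₁ − 2Q₂ = 101.7 + 78.4 − 2×98.2 = -16.3000
denominator: Q₃ − Q₁ = 101.7 − 78.4 = 23.3000
Bowley skewness = -16.3000 / 23.3000 ≈ -0.6996

-0.6996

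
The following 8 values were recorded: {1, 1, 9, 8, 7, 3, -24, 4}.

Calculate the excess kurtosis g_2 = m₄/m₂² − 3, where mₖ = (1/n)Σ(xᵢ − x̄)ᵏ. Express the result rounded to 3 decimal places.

2.244

x̄ = 1.1250
Σ(xᵢ − x̄)² = 786.8750 ⇒ m₂ = 98.35938
Σ(xᵢ − x̄)⁴ = 405848.2754 ⇒ m₄ = 50731.03442
m₂² = 9674.56665
g_2 = m₄/m₂² − 3 = 5.24375 − 3 ≈ 2.244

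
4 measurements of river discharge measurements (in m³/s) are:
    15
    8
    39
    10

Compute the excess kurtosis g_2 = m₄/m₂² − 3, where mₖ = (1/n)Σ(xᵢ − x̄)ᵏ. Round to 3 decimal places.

-0.786

x̄ = 18.0000
Σ(xᵢ − x̄)² = 614.0000 ⇒ m₂ = 153.50000
Σ(xᵢ − x̄)⁴ = 208658.0000 ⇒ m₄ = 52164.50000
m₂² = 23562.25000
g_2 = m₄/m₂² − 3 = 2.21390 − 3 ≈ -0.786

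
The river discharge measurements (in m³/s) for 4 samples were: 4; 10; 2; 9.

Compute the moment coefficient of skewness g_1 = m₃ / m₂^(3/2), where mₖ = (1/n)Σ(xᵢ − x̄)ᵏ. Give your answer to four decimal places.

-0.0977

x̄ = (4 + 10 + 2 + 9) / 4 = 6.2500
deviations (xᵢ − x̄): -2.2500, 3.7500, -4.2500, 2.7500
Σ(xᵢ − x̄)² = 44.7500 ⇒ m₂ = 44.7500/4 = 11.18750
Σ(xᵢ − x̄)³ = -14.6250 ⇒ m₃ = -14.6250/4 = -3.65625
m₂^(3/2) = 11.18750^(1.5) = 37.41964
g_1 = m₃ / m₂^(3/2) = -3.65625 / 37.41964 ≈ -0.0977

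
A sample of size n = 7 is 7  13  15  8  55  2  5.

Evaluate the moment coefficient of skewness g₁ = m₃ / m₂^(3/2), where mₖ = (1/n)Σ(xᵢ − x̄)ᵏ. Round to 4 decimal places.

x̄ = (7 + 13 + 15 + 8 + 55 + 2 + 5) / 7 = 15.0000
deviations (xᵢ − x̄): -8.0000, -2.0000, 0.0000, -7.0000, 40.0000, -13.0000, -10.0000
Σ(xᵢ − x̄)² = 1986.0000 ⇒ m₂ = 1986.0000/7 = 283.71429
Σ(xᵢ − x̄)³ = 59940.0000 ⇒ m₃ = 59940.0000/7 = 8562.85714
m₂^(3/2) = 283.71429^(1.5) = 4778.83247
g₁ = m₃ / m₂^(3/2) = 8562.85714 / 4778.83247 ≈ 1.7918

1.7918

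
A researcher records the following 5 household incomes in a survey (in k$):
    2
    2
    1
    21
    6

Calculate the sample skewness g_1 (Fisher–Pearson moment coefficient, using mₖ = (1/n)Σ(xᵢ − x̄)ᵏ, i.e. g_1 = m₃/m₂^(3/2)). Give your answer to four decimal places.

x̄ = (2 + 2 + 1 + 21 + 6) / 5 = 6.4000
deviations (xᵢ − x̄): -4.4000, -4.4000, -5.4000, 14.6000, -0.4000
Σ(xᵢ − x̄)² = 281.2000 ⇒ m₂ = 281.2000/5 = 56.24000
Σ(xᵢ − x̄)³ = 2784.2400 ⇒ m₃ = 2784.2400/5 = 556.84800
m₂^(3/2) = 56.24000^(1.5) = 421.76251
g_1 = m₃ / m₂^(3/2) = 556.84800 / 421.76251 ≈ 1.3203

1.3203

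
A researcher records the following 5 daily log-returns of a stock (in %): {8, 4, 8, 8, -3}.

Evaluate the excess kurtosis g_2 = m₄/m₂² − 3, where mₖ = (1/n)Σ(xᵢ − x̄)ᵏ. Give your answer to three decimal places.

-0.436

x̄ = 5.0000
Σ(xᵢ − x̄)² = 92.0000 ⇒ m₂ = 18.40000
Σ(xᵢ − x̄)⁴ = 4340.0000 ⇒ m₄ = 868.00000
m₂² = 338.56000
g_2 = m₄/m₂² − 3 = 2.56380 − 3 ≈ -0.436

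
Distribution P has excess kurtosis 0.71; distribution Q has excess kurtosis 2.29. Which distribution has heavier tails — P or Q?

Higher excess kurtosis ⇒ heavier tails relative to the normal distribution.
0.71 vs 2.29: the larger is 2.29, so Q has heavier tails.

Q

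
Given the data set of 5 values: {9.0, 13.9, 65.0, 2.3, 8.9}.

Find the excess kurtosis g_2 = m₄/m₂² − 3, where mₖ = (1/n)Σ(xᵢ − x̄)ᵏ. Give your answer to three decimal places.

x̄ = 19.8200
Σ(xᵢ − x̄)² = 2619.5480 ⇒ m₂ = 523.90960
Σ(xᵢ − x̄)⁴ = 4290002.1598 ⇒ m₄ = 858000.43196
m₂² = 274481.26897
g_2 = m₄/m₂² − 3 = 3.12590 − 3 ≈ 0.126

0.126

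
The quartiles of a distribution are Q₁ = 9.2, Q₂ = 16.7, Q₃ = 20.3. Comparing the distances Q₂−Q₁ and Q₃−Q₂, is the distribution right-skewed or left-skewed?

Q₂ − Q₁ = 7.5;  Q₃ − Q₂ = 3.6
Q₂ − Q₁ > Q₃ − Q₂ ⇒ the lower half is more spread out ⇒ left-skewed.

left-skewed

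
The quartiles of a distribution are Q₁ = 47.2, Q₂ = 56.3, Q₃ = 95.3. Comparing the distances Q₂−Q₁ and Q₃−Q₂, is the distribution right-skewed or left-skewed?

right-skewed

Q₂ − Q₁ = 9.1;  Q₃ − Q₂ = 39.0
Q₃ − Q₂ > Q₂ − Q₁ ⇒ the upper half is more spread out ⇒ right-skewed.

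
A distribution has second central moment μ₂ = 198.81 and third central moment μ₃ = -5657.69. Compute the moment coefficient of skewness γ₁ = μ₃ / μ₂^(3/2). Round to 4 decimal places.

-2.0183

σ = √μ₂ = √198.81 = 14.10000
σ³ = μ₂^(3/2) = 2803.22100
γ₁ = μ₃/σ³ = -5657.69 / 2803.22100 ≈ -2.0183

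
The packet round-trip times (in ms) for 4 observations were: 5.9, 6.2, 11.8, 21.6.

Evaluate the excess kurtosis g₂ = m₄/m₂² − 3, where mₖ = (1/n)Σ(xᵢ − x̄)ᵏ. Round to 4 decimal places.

x̄ = 11.3750
Σ(xᵢ − x̄)² = 161.4875 ⇒ m₂ = 40.37188
Σ(xᵢ − x̄)⁴ = 12546.6058 ⇒ m₄ = 3136.65145
m₂² = 1629.88829
g₂ = m₄/m₂² − 3 = 1.92446 − 3 ≈ -1.0755

-1.0755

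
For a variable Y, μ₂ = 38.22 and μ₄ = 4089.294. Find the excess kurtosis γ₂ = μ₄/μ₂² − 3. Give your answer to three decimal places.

μ₂² = 38.22² = 1460.76840
μ₄/μ₂² = 4089.294 / 1460.76840 = 2.79941
γ₂ = 2.79941 − 3 ≈ -0.201

-0.201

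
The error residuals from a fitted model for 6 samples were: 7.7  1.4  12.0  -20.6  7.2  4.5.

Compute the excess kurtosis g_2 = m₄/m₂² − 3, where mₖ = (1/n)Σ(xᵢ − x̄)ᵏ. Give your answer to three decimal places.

0.589

x̄ = 2.0333
Σ(xᵢ − x̄)² = 676.8933 ⇒ m₂ = 112.81556
Σ(xᵢ − x̄)⁴ = 274066.5062 ⇒ m₄ = 45677.75103
m₂² = 12727.34958
g_2 = m₄/m₂² − 3 = 3.58894 − 3 ≈ 0.589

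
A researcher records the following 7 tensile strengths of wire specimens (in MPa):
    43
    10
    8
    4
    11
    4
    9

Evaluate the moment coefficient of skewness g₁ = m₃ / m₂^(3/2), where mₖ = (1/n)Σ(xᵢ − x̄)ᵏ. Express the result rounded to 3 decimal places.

1.866

x̄ = (43 + 10 + 8 + 4 + 11 + 4 + 9) / 7 = 12.7143
deviations (xᵢ − x̄): 30.2857, -2.7143, -4.7143, -8.7143, -1.7143, -8.7143, -3.7143
Σ(xᵢ − x̄)² = 1115.4286 ⇒ m₂ = 1115.4286/7 = 159.34694
Σ(xᵢ − x̄)³ = 26274.2449 ⇒ m₃ = 26274.2449/7 = 3753.46356
m₂^(3/2) = 159.34694^(1.5) = 2011.47939
g₁ = m₃ / m₂^(3/2) = 3753.46356 / 2011.47939 ≈ 1.866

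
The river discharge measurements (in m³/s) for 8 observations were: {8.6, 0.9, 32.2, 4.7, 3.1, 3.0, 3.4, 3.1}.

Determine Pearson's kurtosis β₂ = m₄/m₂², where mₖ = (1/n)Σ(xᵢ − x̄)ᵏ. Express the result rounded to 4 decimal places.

5.6188

x̄ = 7.3750
Σ(xᵢ − x̄)² = 738.3550 ⇒ m₂ = 92.29438
Σ(xᵢ − x̄)⁴ = 382897.0418 ⇒ m₄ = 47862.13023
m₂² = 8518.25166
β₂ = m₄/m₂² = 47862.13023 / 8518.25166 ≈ 5.6188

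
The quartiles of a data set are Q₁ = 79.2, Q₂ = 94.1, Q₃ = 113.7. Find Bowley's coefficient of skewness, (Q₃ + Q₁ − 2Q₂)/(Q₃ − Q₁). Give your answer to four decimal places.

0.1362

numerator: Q₃ + Q₁ − 2Q₂ = 113.7 + 79.2 − 2×94.1 = 4.7000
denominator: Q₃ − Q₁ = 113.7 − 79.2 = 34.5000
Bowley skewness = 4.7000 / 34.5000 ≈ 0.1362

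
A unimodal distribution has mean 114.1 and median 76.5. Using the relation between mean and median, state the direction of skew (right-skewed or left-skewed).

mean − median = 114.1 − 76.5 = 37.6
mean > median ⇒ the longer tail is on the right ⇒ right-skewed (positively skewed).

right-skewed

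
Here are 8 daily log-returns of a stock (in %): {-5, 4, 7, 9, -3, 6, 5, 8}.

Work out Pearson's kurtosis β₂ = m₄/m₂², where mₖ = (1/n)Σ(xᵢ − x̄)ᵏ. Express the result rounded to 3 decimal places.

2.232

x̄ = 3.8750
Σ(xᵢ − x̄)² = 184.8750 ⇒ m₂ = 23.10938
Σ(xᵢ − x̄)⁴ = 9534.8379 ⇒ m₄ = 1191.85474
m₂² = 534.04321
β₂ = m₄/m₂² = 1191.85474 / 534.04321 ≈ 2.232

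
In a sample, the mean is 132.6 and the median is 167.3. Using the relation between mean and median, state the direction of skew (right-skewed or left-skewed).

left-skewed

mean − median = 132.6 − 167.3 = -34.7
mean < median ⇒ the longer tail is on the left ⇒ left-skewed (negatively skewed).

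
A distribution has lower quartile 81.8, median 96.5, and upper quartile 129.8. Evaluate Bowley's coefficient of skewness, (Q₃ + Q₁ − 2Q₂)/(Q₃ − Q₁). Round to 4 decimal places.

0.3875

numerator: Q₃ + Q₁ − 2Q₂ = 129.8 + 81.8 − 2×96.5 = 18.6000
denominator: Q₃ − Q₁ = 129.8 − 81.8 = 48.0000
Bowley skewness = 18.6000 / 48.0000 ≈ 0.3875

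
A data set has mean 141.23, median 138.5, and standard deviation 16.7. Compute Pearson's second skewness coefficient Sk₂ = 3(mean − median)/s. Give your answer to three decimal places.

0.490

Sk₂ = 3(141.23 − 138.5) / 16.7 = 3 × 2.7300 / 16.7
    = 8.1900 / 16.7 ≈ 0.490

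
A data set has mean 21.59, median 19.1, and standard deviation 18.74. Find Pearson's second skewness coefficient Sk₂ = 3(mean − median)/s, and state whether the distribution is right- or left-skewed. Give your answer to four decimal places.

Sk₂ = 3(21.59 − 19.1) / 18.74 = 3 × 2.4900 / 18.74
    = 7.4700 / 18.74 ≈ 0.3986
Sk₂ > 0 ⇒ mean > median ⇒ right-skewed (positive skew).

0.3986, right-skewed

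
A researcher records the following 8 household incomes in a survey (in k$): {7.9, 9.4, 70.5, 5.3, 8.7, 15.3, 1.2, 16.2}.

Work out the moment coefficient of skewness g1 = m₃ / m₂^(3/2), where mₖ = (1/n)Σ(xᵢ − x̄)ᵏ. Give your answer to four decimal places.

x̄ = (7.9 + 9.4 + 70.5 + 5.3 + 8.7 + 15.3 + 1.2 + 16.2) / 8 = 16.8125
deviations (xᵢ − x̄): -8.9125, -7.4125, 53.6875, -11.5125, -8.1125, -1.5125, -15.6125, -0.6125
Σ(xᵢ − x̄)² = 3461.4888 ⇒ m₂ = 3461.4888/8 = 432.68609
Σ(xᵢ − x̄)³ = 147761.8312 ⇒ m₃ = 147761.8312/8 = 18470.22889
m₂^(3/2) = 432.68609^(1.5) = 9000.35016
g1 = m₃ / m₂^(3/2) = 18470.22889 / 9000.35016 ≈ 2.0522

2.0522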